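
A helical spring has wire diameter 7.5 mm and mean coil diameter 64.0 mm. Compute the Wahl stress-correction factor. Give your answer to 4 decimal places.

1.1716

C = D/d = 64.0/7.5 = 8.5333
K_W = (4C−1)/(4C−4) + 0.615/C = 33.133/30.133 + 0.0721 = 1.1716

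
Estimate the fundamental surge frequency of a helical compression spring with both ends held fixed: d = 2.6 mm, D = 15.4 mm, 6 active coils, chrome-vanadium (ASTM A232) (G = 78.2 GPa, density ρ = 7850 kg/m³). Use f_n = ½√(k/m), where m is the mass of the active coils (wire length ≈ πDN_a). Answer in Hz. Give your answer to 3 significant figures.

k = Gd⁴/(8D³N_a) = (78.2×10³)(2.6⁴)/(8·15.4³·6) = 20.384 N/mm = 20384 N/m
Wire length L = πDN_a = π·15.4·6 = 290.28 mm
m = ρ·(πd²/4)·L = 7850 × 5.3093×10⁻⁶ m² × 0.29028 m = 0.012098 kg
f_n = ½√(k/m) = 0.5·√(20384/0.012098) = 0.5·√(1.6849e+06) = 649.01 Hz

649 Hz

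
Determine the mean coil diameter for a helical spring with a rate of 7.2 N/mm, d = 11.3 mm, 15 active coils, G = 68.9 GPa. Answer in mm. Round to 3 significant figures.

109 mm

D = (Gd⁴/(8N_a·k))^(1/3) = (68.9×10³·11.3⁴/(8·15·7.2))^(1/3)
  = (1.30023e+06)^(1/3) = 109.1456 mm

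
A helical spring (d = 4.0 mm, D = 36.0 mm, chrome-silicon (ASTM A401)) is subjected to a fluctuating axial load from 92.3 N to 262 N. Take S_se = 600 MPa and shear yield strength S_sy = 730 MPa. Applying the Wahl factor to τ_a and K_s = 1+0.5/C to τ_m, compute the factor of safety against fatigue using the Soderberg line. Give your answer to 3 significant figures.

1.66

C = D/d = 36.0/4.0 = 9.0000; K_W = (4C−1)/(4C−4)+0.615/C = 1.1621; K_s = 1+0.5/C = 1.0556
F_a = (F_max−F_min)/2 = 84.85 N; F_m = (F_max+F_min)/2 = 177.15 N
τ_a = K_W·8F_aD/(πd³) = 1.1621 × 121.54 = 141.24 MPa
τ_m = K_s·8F_mD/(πd³) = 1.0556 × 253.75 = 267.85 MPa
Soderberg: 1/n_f = τ_a/S_se + τ_m/S_sy = 141.24/600 + 267.85/730 = 0.23540 + 0.36691 = 0.60231
n_f = 1/0.60231 = 1.66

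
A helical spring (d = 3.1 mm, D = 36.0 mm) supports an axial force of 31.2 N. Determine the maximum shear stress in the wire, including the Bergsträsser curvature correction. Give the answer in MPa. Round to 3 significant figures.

107 MPa

Spring index C = D/d = 36.0/3.1 = 11.6129
K_B = (4C+2)/(4C−3) = 48.452/43.452 = 1.1151
τ₀ = 8FD/(πd³) = 8·31.2·36.0/(π·3.1³) = 8985.6/93.591 = 96.009 MPa
τ_max = K·τ₀ = 1.1151 × 96.009 = 107.06 MPa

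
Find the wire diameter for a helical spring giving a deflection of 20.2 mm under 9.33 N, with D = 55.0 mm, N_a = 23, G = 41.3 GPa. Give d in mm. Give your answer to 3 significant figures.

Required rate k = F/δ = 9.33/20.2 = 0.46188 N/mm
d = (8D³N_a·k / G)^(1/4) = (8·55.0³·23·0.46188 / (41.3×10³))^0.25
  = (342.36)^0.25 = 4.3015 mm

4.30 mm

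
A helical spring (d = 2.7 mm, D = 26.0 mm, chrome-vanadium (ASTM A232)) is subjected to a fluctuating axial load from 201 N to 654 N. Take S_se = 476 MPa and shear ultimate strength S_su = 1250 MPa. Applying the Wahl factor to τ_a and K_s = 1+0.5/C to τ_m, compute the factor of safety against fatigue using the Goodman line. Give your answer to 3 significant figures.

0.328

C = D/d = 26.0/2.7 = 9.6296; K_W = (4C−1)/(4C−4)+0.615/C = 1.1508; K_s = 1+0.5/C = 1.0519
F_a = (F_max−F_min)/2 = 226.5 N; F_m = (F_max+F_min)/2 = 427.5 N
τ_a = K_W·8F_aD/(πd³) = 1.1508 × 761.89 = 876.76 MPa
τ_m = K_s·8F_mD/(πd³) = 1.0519 × 1438 = 1512.7 MPa
Goodman: 1/n_f = τ_a/S_se + τ_m/S_su = 876.76/476 + 1512.7/1250 = 1.84193 + 1.21013 = 3.0521
n_f = 1/3.0521 = 0.3276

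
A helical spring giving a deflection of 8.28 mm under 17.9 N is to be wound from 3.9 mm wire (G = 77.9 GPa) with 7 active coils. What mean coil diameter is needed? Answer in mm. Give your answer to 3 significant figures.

53.0 mm

Required rate k = F/δ = 17.9/8.28 = 2.1618 N/mm
D = (Gd⁴/(8N_a·k))^(1/3) = (77.9×10³·3.9⁴/(8·7·2.1618))^(1/3)
  = (148862)^(1/3) = 52.9983 mm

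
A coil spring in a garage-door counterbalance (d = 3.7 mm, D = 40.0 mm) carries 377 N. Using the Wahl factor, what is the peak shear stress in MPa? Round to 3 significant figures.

859 MPa

Spring index C = D/d = 40.0/3.7 = 10.8108
K_W = (4C−1)/(4C−4) + 0.615/C = 42.243/39.243 + 0.0569 = 1.1333
τ₀ = 8FD/(πd³) = 8·377·40.0/(π·3.7³) = 120640/159.13 = 758.12 MPa
τ_max = K·τ₀ = 1.1333 × 758.12 = 859.2 MPa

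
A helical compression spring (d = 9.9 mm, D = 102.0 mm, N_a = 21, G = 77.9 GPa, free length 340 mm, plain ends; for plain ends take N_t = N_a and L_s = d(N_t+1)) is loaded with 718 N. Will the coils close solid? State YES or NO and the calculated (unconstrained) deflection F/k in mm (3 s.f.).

YES, δ = 171 mm

k = Gd⁴/(8D³N_a) = (77.9×10³)(9.9⁴)/(8·102.0³·21) = 4.1973 N/mm
N_t = 21; L_s = 9.9·22 = 217.8 mm; δ_solid = L₀ − L_s = 340 − 217.8 = 122.2 mm
δ = F/k = 718/4.1973 = 171.06 mm
δ ≥ δ_solid → spring goes solid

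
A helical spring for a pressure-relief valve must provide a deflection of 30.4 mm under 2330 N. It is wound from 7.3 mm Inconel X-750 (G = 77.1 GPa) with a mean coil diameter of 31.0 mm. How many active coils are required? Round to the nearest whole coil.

12

Required rate k = F/δ = 2330/30.4 = 76.645 N/mm
N_a = Gd⁴/(8D³k) = (77.1×10³ × 7.3⁴)/(8 × 31.0³ × 76.645)
    = 2.1895e+08 / 1.82666e+07 = 11.99 → 12 coils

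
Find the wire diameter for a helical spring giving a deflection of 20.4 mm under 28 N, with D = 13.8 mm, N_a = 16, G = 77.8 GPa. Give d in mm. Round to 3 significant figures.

1.56 mm

Required rate k = F/δ = 28/20.4 = 1.3725 N/mm
d = (8D³N_a·k / G)^(1/4) = (8·13.8³·16·1.3725 / (77.8×10³))^0.25
  = (5.9347)^0.25 = 1.5608 mm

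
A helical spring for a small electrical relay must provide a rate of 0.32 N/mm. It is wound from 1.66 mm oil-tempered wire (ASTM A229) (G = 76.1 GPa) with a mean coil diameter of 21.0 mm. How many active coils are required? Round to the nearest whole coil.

24

N_a = Gd⁴/(8D³k) = (76.1×10³ × 1.66⁴)/(8 × 21.0³ × 0.32)
    = 577853 / 23708.2 = 24.37 → 24 coils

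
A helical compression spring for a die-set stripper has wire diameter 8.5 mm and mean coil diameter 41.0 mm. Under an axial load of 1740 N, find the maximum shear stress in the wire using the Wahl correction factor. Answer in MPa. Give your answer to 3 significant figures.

Spring index C = D/d = 41.0/8.5 = 4.8235
K_W = (4C−1)/(4C−4) + 0.615/C = 18.294/15.294 + 0.1275 = 1.3237
τ₀ = 8FD/(πd³) = 8·1740·41.0/(π·8.5³) = 570720/1929.3 = 295.81 MPa
τ_max = K·τ₀ = 1.3237 × 295.81 = 391.55 MPa

392 MPa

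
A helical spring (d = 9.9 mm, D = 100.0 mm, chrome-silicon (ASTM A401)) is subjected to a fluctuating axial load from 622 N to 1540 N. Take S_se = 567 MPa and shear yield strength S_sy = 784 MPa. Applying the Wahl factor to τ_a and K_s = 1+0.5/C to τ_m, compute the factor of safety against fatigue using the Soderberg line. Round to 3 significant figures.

C = D/d = 100.0/9.9 = 10.1010; K_W = (4C−1)/(4C−4)+0.615/C = 1.1433; K_s = 1+0.5/C = 1.0495
F_a = (F_max−F_min)/2 = 459 N; F_m = (F_max+F_min)/2 = 1081 N
τ_a = K_W·8F_aD/(πd³) = 1.1433 × 120.46 = 137.72 MPa
τ_m = K_s·8F_mD/(πd³) = 1.0495 × 283.7 = 297.74 MPa
Soderberg: 1/n_f = τ_a/S_se + τ_m/S_sy = 137.72/567 + 297.74/784 = 0.24290 + 0.37978 = 0.62267
n_f = 1/0.62267 = 1.606

1.61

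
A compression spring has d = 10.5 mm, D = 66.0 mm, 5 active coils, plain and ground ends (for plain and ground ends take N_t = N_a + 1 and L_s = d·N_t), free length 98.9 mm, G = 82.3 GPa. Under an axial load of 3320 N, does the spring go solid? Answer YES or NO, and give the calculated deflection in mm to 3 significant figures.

YES, δ = 38.2 mm

k = Gd⁴/(8D³N_a) = (82.3×10³)(10.5⁴)/(8·66.0³·5) = 86.989 N/mm
N_t = 6; L_s = 10.5·6 = 63 mm; δ_solid = L₀ − L_s = 98.9 − 63 = 35.9 mm
δ = F/k = 3320/86.989 = 38.166 mm
δ ≥ δ_solid → spring goes solid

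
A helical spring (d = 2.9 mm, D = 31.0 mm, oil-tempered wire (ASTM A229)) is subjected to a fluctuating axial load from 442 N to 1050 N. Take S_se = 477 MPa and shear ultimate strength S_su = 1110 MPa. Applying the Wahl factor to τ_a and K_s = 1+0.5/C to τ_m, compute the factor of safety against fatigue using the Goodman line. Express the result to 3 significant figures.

C = D/d = 31.0/2.9 = 10.6897; K_W = (4C−1)/(4C−4)+0.615/C = 1.1349; K_s = 1+0.5/C = 1.0468
F_a = (F_max−F_min)/2 = 304 N; F_m = (F_max+F_min)/2 = 746 N
τ_a = K_W·8F_aD/(πd³) = 1.1349 × 983.97 = 1116.7 MPa
τ_m = K_s·8F_mD/(πd³) = 1.0468 × 2414.6 = 2527.5 MPa
Goodman: 1/n_f = τ_a/S_se + τ_m/S_su = 1116.7/477 + 2527.5/1110 = 2.34117 + 2.27707 = 4.6182
n_f = 1/4.6182 = 0.2165

0.217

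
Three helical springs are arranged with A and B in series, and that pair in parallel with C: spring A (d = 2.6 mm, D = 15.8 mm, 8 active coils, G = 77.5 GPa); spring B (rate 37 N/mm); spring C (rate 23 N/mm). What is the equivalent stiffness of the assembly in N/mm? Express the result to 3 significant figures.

33.2 N/mm

k_A = Gd⁴/(8D³N_a) = (77.5×10³)(2.6⁴)/(8·15.8³·8) = 14.03 N/mm
Springs A,B series: k_AB = 1/(1/14.03+1/37) = 10.172 N/mm; parallel with C: k_eq = 10.172+23 = 33.172 N/mm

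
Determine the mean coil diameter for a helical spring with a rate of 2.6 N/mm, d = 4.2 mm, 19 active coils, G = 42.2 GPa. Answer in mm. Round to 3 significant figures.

32.1 mm

D = (Gd⁴/(8N_a·k))^(1/3) = (42.2×10³·4.2⁴/(8·19·2.6))^(1/3)
  = (33227.1)^(1/3) = 32.1488 mm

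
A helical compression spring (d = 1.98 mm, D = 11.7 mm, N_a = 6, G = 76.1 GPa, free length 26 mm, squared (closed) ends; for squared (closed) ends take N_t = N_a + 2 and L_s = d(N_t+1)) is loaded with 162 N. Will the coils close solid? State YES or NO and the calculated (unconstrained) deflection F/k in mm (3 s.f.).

k = Gd⁴/(8D³N_a) = (76.1×10³)(1.98⁴)/(8·11.7³·6) = 15.214 N/mm
N_t = 8; L_s = 1.98·9 = 17.82 mm; δ_solid = L₀ − L_s = 26 − 17.82 = 8.18 mm
δ = F/k = 162/15.214 = 10.648 mm
δ ≥ δ_solid → spring goes solid

YES, δ = 10.6 mm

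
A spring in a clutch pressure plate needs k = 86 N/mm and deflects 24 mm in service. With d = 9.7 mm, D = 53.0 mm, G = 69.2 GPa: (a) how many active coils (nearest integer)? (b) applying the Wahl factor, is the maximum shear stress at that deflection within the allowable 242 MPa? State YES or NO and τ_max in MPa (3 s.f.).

(a) 6 coils; (b) NO, τ_max = 390 MPa

N_a = Gd⁴/(8D³k) = (69.2×10³)(9.7⁴)/(8·53.0³·86) = 5.981 → N_a = 6
Actual rate k = Gd⁴/(8D³·6) = 85.728 N/mm
Working load F = kδ = 85.728·24 = 2057.5 N
C = 53.0/9.7 = 5.4639; K_W = (4C−1)/(4C−4)+0.615/C = 1.2806
τ_max = K_W·8FD/(πd³) = 1.2806·304.25 = 389.62 MPa
τ_max > 242 MPa → exceeds allowable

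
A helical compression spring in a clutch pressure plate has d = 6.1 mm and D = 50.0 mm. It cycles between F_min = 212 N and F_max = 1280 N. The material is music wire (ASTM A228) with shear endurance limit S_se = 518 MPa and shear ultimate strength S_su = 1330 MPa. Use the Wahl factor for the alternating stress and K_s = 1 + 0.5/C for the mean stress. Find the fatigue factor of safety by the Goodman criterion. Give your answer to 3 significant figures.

C = D/d = 50.0/6.1 = 8.1967; K_W = (4C−1)/(4C−4)+0.615/C = 1.1792; K_s = 1+0.5/C = 1.0610
F_a = (F_max−F_min)/2 = 534 N; F_m = (F_max+F_min)/2 = 746 N
τ_a = K_W·8F_aD/(πd³) = 1.1792 × 299.54 = 353.24 MPa
τ_m = K_s·8F_mD/(πd³) = 1.0610 × 418.47 = 443.99 MPa
Goodman: 1/n_f = τ_a/S_se + τ_m/S_su = 353.24/518 + 443.99/1330 = 0.68192 + 0.33383 = 1.0158
n_f = 1/1.0158 = 0.9845

0.984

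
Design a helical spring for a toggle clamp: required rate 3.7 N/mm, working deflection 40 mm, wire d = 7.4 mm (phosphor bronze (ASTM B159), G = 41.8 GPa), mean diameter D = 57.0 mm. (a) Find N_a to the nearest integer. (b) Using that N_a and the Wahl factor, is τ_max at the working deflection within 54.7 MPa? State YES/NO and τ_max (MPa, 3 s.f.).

(a) 23 coils; (b) NO, τ_max = 62.8 MPa

N_a = Gd⁴/(8D³k) = (41.8×10³)(7.4⁴)/(8·57.0³·3.7) = 22.87 → N_a = 23
Actual rate k = Gd⁴/(8D³·23) = 3.6784 N/mm
Working load F = kδ = 3.6784·40 = 147.14 N
C = 57.0/7.4 = 7.7027; K_W = (4C−1)/(4C−4)+0.615/C = 1.1917
τ_max = K_W·8FD/(πd³) = 1.1917·52.704 = 62.809 MPa
τ_max > 54.7 MPa → exceeds allowable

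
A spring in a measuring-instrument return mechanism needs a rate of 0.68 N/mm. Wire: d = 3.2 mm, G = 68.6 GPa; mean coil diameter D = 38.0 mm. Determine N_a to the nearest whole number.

24

N_a = Gd⁴/(8D³k) = (68.6×10³ × 3.2⁴)/(8 × 38.0³ × 0.68)
    = 7.19323e+06 / 298504 = 24.1 → 24 coils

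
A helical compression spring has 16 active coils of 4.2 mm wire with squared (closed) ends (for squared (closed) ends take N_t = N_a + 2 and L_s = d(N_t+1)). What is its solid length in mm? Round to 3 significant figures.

squared (closed) ends: N_t = N_a + 2 = 16 + 2 = 18
L_s = d·(N_t+1) = 4.2 × 19 = 79.8 mm

79.8 mm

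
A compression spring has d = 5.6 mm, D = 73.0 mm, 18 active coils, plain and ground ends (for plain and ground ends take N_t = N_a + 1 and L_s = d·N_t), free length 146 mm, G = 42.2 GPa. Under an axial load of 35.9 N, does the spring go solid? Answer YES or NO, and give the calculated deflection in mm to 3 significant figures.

YES, δ = 48.5 mm

k = Gd⁴/(8D³N_a) = (42.2×10³)(5.6⁴)/(8·73.0³·18) = 0.74086 N/mm
N_t = 19; L_s = 5.6·19 = 106.4 mm; δ_solid = L₀ − L_s = 146 − 106.4 = 39.6 mm
δ = F/k = 35.9/0.74086 = 48.457 mm
δ ≥ δ_solid → spring goes solid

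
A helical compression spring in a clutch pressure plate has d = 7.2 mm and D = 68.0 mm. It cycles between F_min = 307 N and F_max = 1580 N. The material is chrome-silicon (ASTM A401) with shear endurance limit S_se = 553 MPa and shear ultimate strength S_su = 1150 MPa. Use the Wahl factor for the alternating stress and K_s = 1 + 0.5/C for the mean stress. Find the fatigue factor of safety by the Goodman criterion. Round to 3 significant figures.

C = D/d = 68.0/7.2 = 9.4444; K_W = (4C−1)/(4C−4)+0.615/C = 1.1539; K_s = 1+0.5/C = 1.0529
F_a = (F_max−F_min)/2 = 636.5 N; F_m = (F_max+F_min)/2 = 943.5 N
τ_a = K_W·8F_aD/(πd³) = 1.1539 × 295.29 = 340.75 MPa
τ_m = K_s·8F_mD/(πd³) = 1.0529 × 437.72 = 460.89 MPa
Goodman: 1/n_f = τ_a/S_se + τ_m/S_su = 340.75/553 + 460.89/1150 = 0.61618 + 0.40077 = 1.017
n_f = 1/1.017 = 0.9833

0.983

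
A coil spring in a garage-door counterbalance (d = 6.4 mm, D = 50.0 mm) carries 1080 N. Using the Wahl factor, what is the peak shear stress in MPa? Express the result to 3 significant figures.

Spring index C = D/d = 50.0/6.4 = 7.8125
K_W = (4C−1)/(4C−4) + 0.615/C = 30.250/27.250 + 0.0787 = 1.1888
τ₀ = 8FD/(πd³) = 8·1080·50.0/(π·6.4³) = 432000/823.55 = 524.56 MPa
τ_max = K·τ₀ = 1.1888 × 524.56 = 623.6 MPa

624 MPa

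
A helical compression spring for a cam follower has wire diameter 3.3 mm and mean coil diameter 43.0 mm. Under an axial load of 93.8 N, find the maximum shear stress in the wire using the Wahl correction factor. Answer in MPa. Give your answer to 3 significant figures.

Spring index C = D/d = 43.0/3.3 = 13.0303
K_W = (4C−1)/(4C−4) + 0.615/C = 51.121/48.121 + 0.0472 = 1.1095
τ₀ = 8FD/(πd³) = 8·93.8·43.0/(π·3.3³) = 32267.2/112.9 = 285.8 MPa
τ_max = K·τ₀ = 1.1095 × 285.8 = 317.11 MPa

317 MPa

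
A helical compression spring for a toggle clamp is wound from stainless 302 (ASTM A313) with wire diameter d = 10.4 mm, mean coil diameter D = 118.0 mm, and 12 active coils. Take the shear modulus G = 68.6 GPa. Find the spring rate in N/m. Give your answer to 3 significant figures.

5090 N/m

k = Gd⁴/(8D³N_a) = (68.6×10³ × 10.4⁴) / (8 × 118.0³ × 12)
  = 8.02523e+08 / 1.57731e+08 = 5.0879 N/mm = 5087.9 N/m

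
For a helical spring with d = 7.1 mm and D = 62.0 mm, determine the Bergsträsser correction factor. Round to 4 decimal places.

1.1566

C = D/d = 62.0/7.1 = 8.7324
K_B = (4C+2)/(4C−3) = 36.930/31.930 = 1.1566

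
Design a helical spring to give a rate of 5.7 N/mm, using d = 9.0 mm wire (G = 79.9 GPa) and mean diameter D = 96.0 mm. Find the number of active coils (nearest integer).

13

N_a = Gd⁴/(8D³k) = (79.9×10³ × 9.0⁴)/(8 × 96.0³ × 5.7)
    = 5.24224e+08 / 4.0344e+07 = 12.99 → 13 coils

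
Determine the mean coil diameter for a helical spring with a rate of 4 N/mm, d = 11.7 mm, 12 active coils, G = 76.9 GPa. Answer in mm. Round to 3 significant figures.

155 mm

D = (Gd⁴/(8N_a·k))^(1/3) = (76.9×10³·11.7⁴/(8·12·4))^(1/3)
  = (3.75265e+06)^(1/3) = 155.3983 mm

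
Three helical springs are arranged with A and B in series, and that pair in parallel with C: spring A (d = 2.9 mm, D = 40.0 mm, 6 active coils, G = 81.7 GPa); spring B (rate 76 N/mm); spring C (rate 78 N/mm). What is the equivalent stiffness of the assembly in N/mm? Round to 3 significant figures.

k_A = Gd⁴/(8D³N_a) = (81.7×10³)(2.9⁴)/(8·40.0³·6) = 1.881 N/mm
Springs A,B series: k_AB = 1/(1/1.881+1/76) = 1.8356 N/mm; parallel with C: k_eq = 1.8356+78 = 79.836 N/mm

79.8 N/mm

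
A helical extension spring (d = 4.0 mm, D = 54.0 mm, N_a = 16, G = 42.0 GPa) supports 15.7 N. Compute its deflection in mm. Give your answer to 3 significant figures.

k = Gd⁴/(8D³N_a) = (42.0×10³)(4.0⁴)/(8·54.0³·16) = 0.53346 N/mm
δ = F/k = 15.7 / 0.53346 = 29.431 mm

29.4 mm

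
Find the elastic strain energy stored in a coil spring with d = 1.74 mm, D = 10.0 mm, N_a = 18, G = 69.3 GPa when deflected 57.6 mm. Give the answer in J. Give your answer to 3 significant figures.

k = Gd⁴/(8D³N_a) = (69.3×10³)(1.74⁴)/(8·10.0³·18) = 4.4113 N/mm
U = ½kδ² = 0.5 × 4.4113 × 57.6² = 7317.8 N·mm = 7.3178 J

7.32 J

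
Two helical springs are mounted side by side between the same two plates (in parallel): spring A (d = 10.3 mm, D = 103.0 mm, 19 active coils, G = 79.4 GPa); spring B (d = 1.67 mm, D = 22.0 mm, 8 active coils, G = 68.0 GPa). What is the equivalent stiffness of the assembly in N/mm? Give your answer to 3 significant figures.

k_A = Gd⁴/(8D³N_a) = (79.4×10³)(10.3⁴)/(8·103.0³·19) = 5.3804 N/mm
k_B = Gd⁴/(8D³N_a) = (68.0×10³)(1.67⁴)/(8·22.0³·8) = 0.77612 N/mm
Parallel: k_eq = 5.3804 + 0.77612 = 6.1565 N/mm

6.16 N/mm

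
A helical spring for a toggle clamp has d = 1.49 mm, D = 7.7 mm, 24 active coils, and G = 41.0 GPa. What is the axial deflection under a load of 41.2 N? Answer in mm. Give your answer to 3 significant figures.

17.9 mm

k = Gd⁴/(8D³N_a) = (41.0×10³)(1.49⁴)/(8·7.7³·24) = 2.3054 N/mm
δ = F/k = 41.2 / 2.3054 = 17.871 mm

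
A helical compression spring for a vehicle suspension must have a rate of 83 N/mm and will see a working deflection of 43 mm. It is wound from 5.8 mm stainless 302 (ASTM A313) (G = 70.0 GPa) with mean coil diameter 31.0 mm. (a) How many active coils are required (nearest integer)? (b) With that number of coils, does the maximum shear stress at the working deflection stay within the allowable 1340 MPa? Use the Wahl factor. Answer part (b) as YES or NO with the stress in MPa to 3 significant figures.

N_a = Gd⁴/(8D³k) = (70.0×10³)(5.8⁴)/(8·31.0³·83) = 4.005 → N_a = 4
Actual rate k = Gd⁴/(8D³·4) = 83.095 N/mm
Working load F = kδ = 83.095·43 = 3573.1 N
C = 31.0/5.8 = 5.3448; K_W = (4C−1)/(4C−4)+0.615/C = 1.2877
τ_max = K_W·8FD/(πd³) = 1.2877·1445.6 = 1861.5 MPa
τ_max > 1340 MPa → exceeds allowable

(a) 4 coils; (b) NO, τ_max = 1860 MPa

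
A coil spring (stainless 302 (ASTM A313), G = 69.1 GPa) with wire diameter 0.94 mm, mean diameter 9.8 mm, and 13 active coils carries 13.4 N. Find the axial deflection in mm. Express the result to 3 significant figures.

24.3 mm

k = Gd⁴/(8D³N_a) = (69.1×10³)(0.94⁴)/(8·9.8³·13) = 0.55116 N/mm
δ = F/k = 13.4 / 0.55116 = 24.312 mm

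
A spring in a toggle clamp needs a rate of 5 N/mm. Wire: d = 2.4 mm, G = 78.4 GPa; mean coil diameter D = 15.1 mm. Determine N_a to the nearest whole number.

N_a = Gd⁴/(8D³k) = (78.4×10³ × 2.4⁴)/(8 × 15.1³ × 5)
    = 2.60112e+06 / 137718 = 18.89 → 19 coils

19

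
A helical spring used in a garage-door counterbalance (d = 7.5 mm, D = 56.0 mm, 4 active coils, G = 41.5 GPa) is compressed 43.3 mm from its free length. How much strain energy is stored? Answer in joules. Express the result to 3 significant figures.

21.9 J

k = Gd⁴/(8D³N_a) = (41.5×10³)(7.5⁴)/(8·56.0³·4) = 23.366 N/mm
U = ½kδ² = 0.5 × 23.366 × 43.3² = 21904 N·mm = 21.904 J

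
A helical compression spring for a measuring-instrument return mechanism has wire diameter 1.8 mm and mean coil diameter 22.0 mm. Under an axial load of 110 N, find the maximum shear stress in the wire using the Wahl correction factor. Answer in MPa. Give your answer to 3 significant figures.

1180 MPa

Spring index C = D/d = 22.0/1.8 = 12.2222
K_W = (4C−1)/(4C−4) + 0.615/C = 47.889/44.889 + 0.0503 = 1.1171
τ₀ = 8FD/(πd³) = 8·110·22.0/(π·1.8³) = 19360/18.322 = 1056.7 MPa
τ_max = K·τ₀ = 1.1171 × 1056.7 = 1180.5 MPa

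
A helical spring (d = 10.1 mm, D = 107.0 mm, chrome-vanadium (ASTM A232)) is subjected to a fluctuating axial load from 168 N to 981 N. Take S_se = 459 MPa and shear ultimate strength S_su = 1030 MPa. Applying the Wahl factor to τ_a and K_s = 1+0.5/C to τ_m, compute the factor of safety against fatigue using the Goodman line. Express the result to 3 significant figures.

2.38

C = D/d = 107.0/10.1 = 10.5941; K_W = (4C−1)/(4C−4)+0.615/C = 1.1362; K_s = 1+0.5/C = 1.0472
F_a = (F_max−F_min)/2 = 406.5 N; F_m = (F_max+F_min)/2 = 574.5 N
τ_a = K_W·8F_aD/(πd³) = 1.1362 × 107.5 = 122.15 MPa
τ_m = K_s·8F_mD/(πd³) = 1.0472 × 151.93 = 159.1 MPa
Goodman: 1/n_f = τ_a/S_se + τ_m/S_su = 122.15/459 + 159.1/1030 = 0.26612 + 0.15447 = 0.42059
n_f = 1/0.42059 = 2.378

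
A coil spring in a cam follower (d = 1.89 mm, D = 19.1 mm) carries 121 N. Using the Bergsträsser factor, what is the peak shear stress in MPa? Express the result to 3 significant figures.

988 MPa

Spring index C = D/d = 19.1/1.89 = 10.1058
K_B = (4C+2)/(4C−3) = 42.423/37.423 = 1.1336
τ₀ = 8FD/(πd³) = 8·121·19.1/(π·1.89³) = 18488.8/21.21 = 871.71 MPa
τ_max = K·τ₀ = 1.1336 × 871.71 = 988.18 MPa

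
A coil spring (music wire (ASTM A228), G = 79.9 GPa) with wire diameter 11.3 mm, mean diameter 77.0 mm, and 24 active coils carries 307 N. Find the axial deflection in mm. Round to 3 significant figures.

20.7 mm

k = Gd⁴/(8D³N_a) = (79.9×10³)(11.3⁴)/(8·77.0³·24) = 14.862 N/mm
δ = F/k = 307 / 14.862 = 20.656 mm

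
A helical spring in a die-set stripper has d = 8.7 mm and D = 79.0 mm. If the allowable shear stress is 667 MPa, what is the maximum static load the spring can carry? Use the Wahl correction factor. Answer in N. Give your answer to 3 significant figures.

1880 N

C = D/d = 79.0/8.7 = 9.0805
K_W = (4C−1)/(4C−4) + 0.615/C = 35.322/32.322 + 0.0677 = 1.1605
τ_max = K·8FD/(πd³) → F_max = τ_allow·πd³/(8DK)
F_max = 667·π·8.7³/(8·79.0·1.1605) = 1.3799e+06/733.46 = 1881.3 N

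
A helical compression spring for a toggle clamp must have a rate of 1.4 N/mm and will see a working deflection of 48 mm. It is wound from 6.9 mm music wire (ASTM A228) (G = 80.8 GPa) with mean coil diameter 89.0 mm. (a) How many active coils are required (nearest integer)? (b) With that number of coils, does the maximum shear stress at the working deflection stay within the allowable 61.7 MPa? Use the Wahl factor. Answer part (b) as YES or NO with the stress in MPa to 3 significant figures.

N_a = Gd⁴/(8D³k) = (80.8×10³)(6.9⁴)/(8·89.0³·1.4) = 23.2 → N_a = 23
Actual rate k = Gd⁴/(8D³·23) = 1.412 N/mm
Working load F = kδ = 1.412·48 = 67.774 N
C = 89.0/6.9 = 12.8986; K_W = (4C−1)/(4C−4)+0.615/C = 1.1107
τ_max = K_W·8FD/(πd³) = 1.1107·46.757 = 51.933 MPa
τ_max ≤ 61.7 MPa → acceptable

(a) 23 coils; (b) YES, τ_max = 51.9 MPa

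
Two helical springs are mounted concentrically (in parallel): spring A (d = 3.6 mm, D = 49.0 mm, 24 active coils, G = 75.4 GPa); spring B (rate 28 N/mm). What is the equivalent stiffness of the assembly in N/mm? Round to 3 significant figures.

k_A = Gd⁴/(8D³N_a) = (75.4×10³)(3.6⁴)/(8·49.0³·24) = 0.56065 N/mm
Parallel: k_eq = 0.56065 + 28 = 28.561 N/mm

28.6 N/mm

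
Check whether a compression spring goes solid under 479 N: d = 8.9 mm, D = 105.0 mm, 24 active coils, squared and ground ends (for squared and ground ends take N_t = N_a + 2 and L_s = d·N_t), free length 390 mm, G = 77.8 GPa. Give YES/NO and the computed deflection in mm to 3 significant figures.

k = Gd⁴/(8D³N_a) = (77.8×10³)(8.9⁴)/(8·105.0³·24) = 2.1962 N/mm
N_t = 26; L_s = 8.9·26 = 231.4 mm; δ_solid = L₀ − L_s = 390 − 231.4 = 158.6 mm
δ = F/k = 479/2.1962 = 218.1 mm
δ ≥ δ_solid → spring goes solid

YES, δ = 218 mm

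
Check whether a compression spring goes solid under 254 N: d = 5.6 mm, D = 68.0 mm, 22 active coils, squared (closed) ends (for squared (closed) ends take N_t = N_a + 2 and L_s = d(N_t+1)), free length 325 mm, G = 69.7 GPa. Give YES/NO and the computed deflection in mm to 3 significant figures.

k = Gd⁴/(8D³N_a) = (69.7×10³)(5.6⁴)/(8·68.0³·22) = 1.2386 N/mm
N_t = 24; L_s = 5.6·25 = 140 mm; δ_solid = L₀ − L_s = 325 − 140 = 185 mm
δ = F/k = 254/1.2386 = 205.06 mm
δ ≥ δ_solid → spring goes solid

YES, δ = 205 mm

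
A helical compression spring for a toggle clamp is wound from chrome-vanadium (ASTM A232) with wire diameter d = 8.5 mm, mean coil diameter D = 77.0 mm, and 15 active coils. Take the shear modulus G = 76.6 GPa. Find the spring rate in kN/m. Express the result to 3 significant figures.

7.30 kN/m

k = Gd⁴/(8D³N_a) = (76.6×10³ × 8.5⁴) / (8 × 77.0³ × 15)
  = 3.99857e+08 / 5.4784e+07 = 7.2988 N/mm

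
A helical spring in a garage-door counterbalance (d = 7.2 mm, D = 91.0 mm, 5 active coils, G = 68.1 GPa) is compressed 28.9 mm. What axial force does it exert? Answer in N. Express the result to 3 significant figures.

175 N

k = Gd⁴/(8D³N_a) = (68.1×10³)(7.2⁴)/(8·91.0³·5) = 6.0715 N/mm
F = k·δ = 6.0715 × 28.9 = 175.47 N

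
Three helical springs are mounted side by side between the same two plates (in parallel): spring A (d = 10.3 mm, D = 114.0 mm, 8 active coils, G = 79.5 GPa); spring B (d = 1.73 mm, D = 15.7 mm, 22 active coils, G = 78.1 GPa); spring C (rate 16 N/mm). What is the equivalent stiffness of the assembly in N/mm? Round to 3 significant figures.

k_A = Gd⁴/(8D³N_a) = (79.5×10³)(10.3⁴)/(8·114.0³·8) = 9.4367 N/mm
k_B = Gd⁴/(8D³N_a) = (78.1×10³)(1.73⁴)/(8·15.7³·22) = 1.0271 N/mm
Parallel: k_eq = 9.4367 + 1.0271 + 16 = 26.464 N/mm

26.5 N/mm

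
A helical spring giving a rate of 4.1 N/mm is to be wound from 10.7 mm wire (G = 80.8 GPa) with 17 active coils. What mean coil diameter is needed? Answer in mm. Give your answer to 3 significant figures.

124 mm

D = (Gd⁴/(8N_a·k))^(1/3) = (80.8×10³·10.7⁴/(8·17·4.1))^(1/3)
  = (1.89943e+06)^(1/3) = 123.8439 mm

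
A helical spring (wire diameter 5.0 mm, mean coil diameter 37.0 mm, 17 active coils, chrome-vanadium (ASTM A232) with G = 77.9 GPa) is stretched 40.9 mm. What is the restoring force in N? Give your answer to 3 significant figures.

k = Gd⁴/(8D³N_a) = (77.9×10³)(5.0⁴)/(8·37.0³·17) = 7.0676 N/mm
F = k·δ = 7.0676 × 40.9 = 289.07 N

289 N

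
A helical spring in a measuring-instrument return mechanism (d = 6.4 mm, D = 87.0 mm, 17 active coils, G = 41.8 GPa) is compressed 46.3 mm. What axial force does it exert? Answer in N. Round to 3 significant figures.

k = Gd⁴/(8D³N_a) = (41.8×10³)(6.4⁴)/(8·87.0³·17) = 0.78307 N/mm
F = k·δ = 0.78307 × 46.3 = 36.256 N

36.3 N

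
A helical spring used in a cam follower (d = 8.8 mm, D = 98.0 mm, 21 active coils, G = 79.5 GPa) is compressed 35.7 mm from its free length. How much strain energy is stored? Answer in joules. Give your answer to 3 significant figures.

k = Gd⁴/(8D³N_a) = (79.5×10³)(8.8⁴)/(8·98.0³·21) = 3.0152 N/mm
U = ½kδ² = 0.5 × 3.0152 × 35.7² = 1921.4 N·mm = 1.9214 J

1.92 J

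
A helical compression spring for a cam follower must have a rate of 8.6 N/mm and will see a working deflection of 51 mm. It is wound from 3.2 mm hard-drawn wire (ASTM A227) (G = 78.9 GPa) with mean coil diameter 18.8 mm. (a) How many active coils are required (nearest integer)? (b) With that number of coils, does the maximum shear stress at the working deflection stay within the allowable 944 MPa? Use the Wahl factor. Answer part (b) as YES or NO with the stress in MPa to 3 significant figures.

N_a = Gd⁴/(8D³k) = (78.9×10³)(3.2⁴)/(8·18.8³·8.6) = 18.1 → N_a = 18
Actual rate k = Gd⁴/(8D³·18) = 8.6465 N/mm
Working load F = kδ = 8.6465·51 = 440.97 N
C = 18.8/3.2 = 5.8750; K_W = (4C−1)/(4C−4)+0.615/C = 1.2585
τ_max = K_W·8FD/(πd³) = 1.2585·644.26 = 810.81 MPa
τ_max ≤ 944 MPa → acceptable

(a) 18 coils; (b) YES, τ_max = 811 MPa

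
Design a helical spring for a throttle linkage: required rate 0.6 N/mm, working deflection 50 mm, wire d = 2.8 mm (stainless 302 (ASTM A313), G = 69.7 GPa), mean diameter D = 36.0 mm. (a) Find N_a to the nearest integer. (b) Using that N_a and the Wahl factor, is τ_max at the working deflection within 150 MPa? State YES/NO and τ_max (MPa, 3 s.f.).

N_a = Gd⁴/(8D³k) = (69.7×10³)(2.8⁴)/(8·36.0³·0.6) = 19.13 → N_a = 19
Actual rate k = Gd⁴/(8D³·19) = 0.60411 N/mm
Working load F = kδ = 0.60411·50 = 30.205 N
C = 36.0/2.8 = 12.8571; K_W = (4C−1)/(4C−4)+0.615/C = 1.1111
τ_max = K_W·8FD/(πd³) = 1.1111·126.14 = 140.15 MPa
τ_max ≤ 150 MPa → acceptable

(a) 19 coils; (b) YES, τ_max = 140 MPa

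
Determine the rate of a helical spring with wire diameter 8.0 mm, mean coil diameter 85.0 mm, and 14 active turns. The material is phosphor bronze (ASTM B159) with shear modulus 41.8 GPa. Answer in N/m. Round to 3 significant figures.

2490 N/m

k = Gd⁴/(8D³N_a) = (41.8×10³ × 8.0⁴) / (8 × 85.0³ × 14)
  = 1.71213e+08 / 6.8782e+07 = 2.4892 N/mm = 2489.2 N/m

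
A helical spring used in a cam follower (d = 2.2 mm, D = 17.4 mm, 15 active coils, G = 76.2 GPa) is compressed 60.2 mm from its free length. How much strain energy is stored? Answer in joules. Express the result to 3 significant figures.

k = Gd⁴/(8D³N_a) = (76.2×10³)(2.2⁴)/(8·17.4³·15) = 2.8237 N/mm
U = ½kδ² = 0.5 × 2.8237 × 60.2² = 5116.6 N·mm = 5.1166 J

5.12 J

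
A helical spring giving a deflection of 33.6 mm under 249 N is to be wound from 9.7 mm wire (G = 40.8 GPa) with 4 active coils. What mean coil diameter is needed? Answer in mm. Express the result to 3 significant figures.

115 mm

Required rate k = F/δ = 249/33.6 = 7.4107 N/mm
D = (Gd⁴/(8N_a·k))^(1/3) = (40.8×10³·9.7⁴/(8·4·7.4107))^(1/3)
  = (1.52313e+06)^(1/3) = 115.0568 mm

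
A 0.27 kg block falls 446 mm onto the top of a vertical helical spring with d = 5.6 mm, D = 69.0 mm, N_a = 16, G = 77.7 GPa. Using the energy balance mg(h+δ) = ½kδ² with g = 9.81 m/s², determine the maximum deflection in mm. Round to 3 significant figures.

k = Gd⁴/(8D³N_a) = (77.7×10³)(5.6⁴)/(8·69.0³·16) = 1.8173 N/mm
W = mg = 0.27 × 9.81 = 2.6487 N
½kδ² − Wδ − Wh = 0 → δ = (W + √(W² + 2kWh))/k
δ = (2.6487 + √(7.0156 + 4293.52))/1.8173 = (2.6487 + 65.578)/1.8173 = 37.544 mm

37.5 mm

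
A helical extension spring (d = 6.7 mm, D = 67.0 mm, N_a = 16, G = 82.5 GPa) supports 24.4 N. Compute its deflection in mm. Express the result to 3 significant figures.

5.65 mm

k = Gd⁴/(8D³N_a) = (82.5×10³)(6.7⁴)/(8·67.0³·16) = 4.3184 N/mm
δ = F/k = 24.4 / 4.3184 = 5.6503 mm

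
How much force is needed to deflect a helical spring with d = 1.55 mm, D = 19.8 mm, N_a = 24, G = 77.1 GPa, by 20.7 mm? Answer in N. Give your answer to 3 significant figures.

6.18 N

k = Gd⁴/(8D³N_a) = (77.1×10³)(1.55⁴)/(8·19.8³·24) = 0.2986 N/mm
F = k·δ = 0.2986 × 20.7 = 6.1809 N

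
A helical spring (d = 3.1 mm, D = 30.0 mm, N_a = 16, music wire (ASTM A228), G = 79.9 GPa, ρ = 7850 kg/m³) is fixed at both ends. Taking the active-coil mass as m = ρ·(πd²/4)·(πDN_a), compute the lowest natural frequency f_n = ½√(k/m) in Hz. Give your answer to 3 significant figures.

k = Gd⁴/(8D³N_a) = (79.9×10³)(3.1⁴)/(8·30.0³·16) = 2.1351 N/mm = 2135.1 N/m
Wire length L = πDN_a = π·30.0·16 = 1508 mm
m = ρ·(πd²/4)·L = 7850 × 7.5477×10⁻⁶ m² × 1.508 m = 0.089346 kg
f_n = ½√(k/m) = 0.5·√(2135.1/0.089346) = 0.5·√(23897) = 77.293 Hz

77.3 Hz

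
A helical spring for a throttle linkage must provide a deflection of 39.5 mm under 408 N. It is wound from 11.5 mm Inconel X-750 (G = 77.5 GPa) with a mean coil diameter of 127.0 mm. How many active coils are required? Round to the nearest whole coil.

Required rate k = F/δ = 408/39.5 = 10.329 N/mm
N_a = Gd⁴/(8D³k) = (77.5×10³ × 11.5⁴)/(8 × 127.0³ × 10.329)
    = 1.35548e+09 / 1.69264e+08 = 8.008 → 8 coils

8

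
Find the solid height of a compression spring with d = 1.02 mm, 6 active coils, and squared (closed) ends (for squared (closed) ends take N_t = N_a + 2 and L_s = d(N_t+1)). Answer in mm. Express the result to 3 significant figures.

9.18 mm

squared (closed) ends: N_t = N_a + 2 = 6 + 2 = 8
L_s = d·(N_t+1) = 1.02 × 9 = 9.18 mm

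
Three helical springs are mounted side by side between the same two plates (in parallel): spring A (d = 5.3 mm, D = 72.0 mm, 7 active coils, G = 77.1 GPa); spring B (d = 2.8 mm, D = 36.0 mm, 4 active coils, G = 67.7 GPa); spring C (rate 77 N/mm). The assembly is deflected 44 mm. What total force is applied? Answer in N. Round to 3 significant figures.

k_A = Gd⁴/(8D³N_a) = (77.1×10³)(5.3⁴)/(8·72.0³·7) = 2.9105 N/mm
k_B = Gd⁴/(8D³N_a) = (67.7×10³)(2.8⁴)/(8·36.0³·4) = 2.7872 N/mm
Parallel: k_eq = 2.9105 + 2.7872 + 77 = 82.698 N/mm
F = k_eq·δ = 82.698·44 = 3638.7 N

3640 N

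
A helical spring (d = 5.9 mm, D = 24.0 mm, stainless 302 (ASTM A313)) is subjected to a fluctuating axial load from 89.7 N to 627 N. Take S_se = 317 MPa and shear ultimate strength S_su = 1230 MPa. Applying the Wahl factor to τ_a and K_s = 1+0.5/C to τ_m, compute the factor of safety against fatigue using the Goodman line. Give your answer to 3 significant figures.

2.23

C = D/d = 24.0/5.9 = 4.0678; K_W = (4C−1)/(4C−4)+0.615/C = 1.3957; K_s = 1+0.5/C = 1.1229
F_a = (F_max−F_min)/2 = 268.65 N; F_m = (F_max+F_min)/2 = 358.35 N
τ_a = K_W·8F_aD/(πd³) = 1.3957 × 79.943 = 111.57 MPa
τ_m = K_s·8F_mD/(πd³) = 1.1229 × 106.64 = 119.74 MPa
Goodman: 1/n_f = τ_a/S_se + τ_m/S_su = 111.57/317 + 119.74/1230 = 0.35197 + 0.09735 = 0.44932
n_f = 1/0.44932 = 2.226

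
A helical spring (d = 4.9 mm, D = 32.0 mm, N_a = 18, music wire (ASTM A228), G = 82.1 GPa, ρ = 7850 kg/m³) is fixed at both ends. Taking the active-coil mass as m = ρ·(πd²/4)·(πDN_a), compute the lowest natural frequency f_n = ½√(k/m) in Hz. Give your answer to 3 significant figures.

96.8 Hz

k = Gd⁴/(8D³N_a) = (82.1×10³)(4.9⁴)/(8·32.0³·18) = 10.03 N/mm = 10030 N/m
Wire length L = πDN_a = π·32.0·18 = 1809.6 mm
m = ρ·(πd²/4)·L = 7850 × 18.857×10⁻⁶ m² × 1.8096 m = 0.26787 kg
f_n = ½√(k/m) = 0.5·√(10030/0.26787) = 0.5·√(37445) = 96.753 Hz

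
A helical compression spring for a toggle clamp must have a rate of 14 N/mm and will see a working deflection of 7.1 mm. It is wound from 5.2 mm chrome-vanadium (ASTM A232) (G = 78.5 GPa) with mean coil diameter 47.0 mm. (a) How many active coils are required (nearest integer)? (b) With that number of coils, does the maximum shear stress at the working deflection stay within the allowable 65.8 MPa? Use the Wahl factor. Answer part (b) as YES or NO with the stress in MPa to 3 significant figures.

N_a = Gd⁴/(8D³k) = (78.5×10³)(5.2⁴)/(8·47.0³·14) = 4.936 → N_a = 5
Actual rate k = Gd⁴/(8D³·5) = 13.821 N/mm
Working load F = kδ = 13.821·7.1 = 98.127 N
C = 47.0/5.2 = 9.0385; K_W = (4C−1)/(4C−4)+0.615/C = 1.1613
τ_max = K_W·8FD/(πd³) = 1.1613·83.525 = 97.001 MPa
τ_max > 65.8 MPa → exceeds allowable

(a) 5 coils; (b) NO, τ_max = 97.0 MPa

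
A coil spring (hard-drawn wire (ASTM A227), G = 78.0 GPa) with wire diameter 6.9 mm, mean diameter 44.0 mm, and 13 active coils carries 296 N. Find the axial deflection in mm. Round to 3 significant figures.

k = Gd⁴/(8D³N_a) = (78.0×10³)(6.9⁴)/(8·44.0³·13) = 19.957 N/mm
δ = F/k = 296 / 19.957 = 14.832 mm

14.8 mm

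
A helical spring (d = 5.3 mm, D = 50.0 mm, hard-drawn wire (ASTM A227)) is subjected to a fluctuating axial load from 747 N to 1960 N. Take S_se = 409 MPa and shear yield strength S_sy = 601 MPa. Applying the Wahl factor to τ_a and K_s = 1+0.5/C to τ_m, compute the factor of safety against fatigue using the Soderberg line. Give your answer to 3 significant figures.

C = D/d = 50.0/5.3 = 9.4340; K_W = (4C−1)/(4C−4)+0.615/C = 1.1541; K_s = 1+0.5/C = 1.0530
F_a = (F_max−F_min)/2 = 606.5 N; F_m = (F_max+F_min)/2 = 1353.5 N
τ_a = K_W·8F_aD/(πd³) = 1.1541 × 518.7 = 598.64 MPa
τ_m = K_s·8F_mD/(πd³) = 1.0530 × 1157.6 = 1218.9 MPa
Soderberg: 1/n_f = τ_a/S_se + τ_m/S_sy = 598.64/409 + 1218.9/601 = 1.46366 + 2.02812 = 3.4918
n_f = 1/3.4918 = 0.2864

0.286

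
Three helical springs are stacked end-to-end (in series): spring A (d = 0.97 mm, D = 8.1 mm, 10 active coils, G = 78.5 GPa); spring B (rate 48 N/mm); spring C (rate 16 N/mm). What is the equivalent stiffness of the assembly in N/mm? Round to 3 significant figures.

k_A = Gd⁴/(8D³N_a) = (78.5×10³)(0.97⁴)/(8·8.1³·10) = 1.6346 N/mm
Series: 1/k_eq = 1/1.6346 + 1/48 + 1/16 = 0.6951; k_eq = 1.4386 N/mm

1.44 N/mm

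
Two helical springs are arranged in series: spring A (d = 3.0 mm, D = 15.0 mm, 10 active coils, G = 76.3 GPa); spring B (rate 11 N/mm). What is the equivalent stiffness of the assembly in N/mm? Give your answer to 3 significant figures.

7.43 N/mm

k_A = Gd⁴/(8D³N_a) = (76.3×10³)(3.0⁴)/(8·15.0³·10) = 22.89 N/mm
Series: 1/k_eq = 1/22.89 + 1/11 = 0.1346; k_eq = 7.4296 N/mm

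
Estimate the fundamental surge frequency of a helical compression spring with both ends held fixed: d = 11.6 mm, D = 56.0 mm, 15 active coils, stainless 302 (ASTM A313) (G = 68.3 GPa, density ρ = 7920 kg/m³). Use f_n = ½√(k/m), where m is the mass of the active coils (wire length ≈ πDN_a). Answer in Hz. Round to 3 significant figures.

81.5 Hz

k = Gd⁴/(8D³N_a) = (68.3×10³)(11.6⁴)/(8·56.0³·15) = 58.682 N/mm = 58682 N/m
Wire length L = πDN_a = π·56.0·15 = 2638.9 mm
m = ρ·(πd²/4)·L = 7920 × 105.68×10⁻⁶ m² × 2.6389 m = 2.2088 kg
f_n = ½√(k/m) = 0.5·√(58682/2.2088) = 0.5·√(26567) = 81.497 Hz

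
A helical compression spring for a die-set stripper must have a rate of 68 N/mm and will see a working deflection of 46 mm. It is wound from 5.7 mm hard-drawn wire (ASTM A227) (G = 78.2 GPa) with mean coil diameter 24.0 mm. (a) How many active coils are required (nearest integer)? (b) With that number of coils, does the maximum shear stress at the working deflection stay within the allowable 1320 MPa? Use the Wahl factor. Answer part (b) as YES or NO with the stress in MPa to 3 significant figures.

N_a = Gd⁴/(8D³k) = (78.2×10³)(5.7⁴)/(8·24.0³·68) = 10.98 → N_a = 11
Actual rate k = Gd⁴/(8D³·11) = 67.856 N/mm
Working load F = kδ = 67.856·46 = 3121.4 N
C = 24.0/5.7 = 4.2105; K_W = (4C−1)/(4C−4)+0.615/C = 1.3797
τ_max = K_W·8FD/(πd³) = 1.3797·1030.1 = 1421.2 MPa
τ_max > 1320 MPa → exceeds allowable

(a) 11 coils; (b) NO, τ_max = 1420 MPa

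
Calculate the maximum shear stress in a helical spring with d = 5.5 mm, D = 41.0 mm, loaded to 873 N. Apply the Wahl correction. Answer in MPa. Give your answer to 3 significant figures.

Spring index C = D/d = 41.0/5.5 = 7.4545
K_W = (4C−1)/(4C−4) + 0.615/C = 28.818/25.818 + 0.0825 = 1.1987
τ₀ = 8FD/(πd³) = 8·873·41.0/(π·5.5³) = 286344/522.68 = 547.84 MPa
τ_max = K·τ₀ = 1.1987 × 547.84 = 656.69 MPa

657 MPa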